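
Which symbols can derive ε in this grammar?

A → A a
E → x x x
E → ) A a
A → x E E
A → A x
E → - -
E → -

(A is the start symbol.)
None

There are no ε-productions, so no non-terminal can derive ε.
No non-terminals are nullable.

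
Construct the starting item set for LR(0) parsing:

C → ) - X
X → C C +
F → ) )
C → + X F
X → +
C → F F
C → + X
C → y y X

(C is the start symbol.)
{ [C → . ) - X], [C → . + X F], [C → . + X], [C → . F F], [C → . y y X], [C' → . C], [F → . ) )] }

First, augment the grammar with C' → C
I₀ = CLOSURE({ [C' → . C] }):
  [C' → . C] has the dot before C: add [C → . ) - X], [C → . + X F], [C → . F F], [C → . + X], [C → . y y X]
  [C → . F F] has the dot before F: add [F → . ) )]
No further items can be added.

I₀ = { [C → . ) - X], [C → . + X F], [C → . + X], [C → . F F], [C → . y y X], [C' → . C], [F → . ) )] }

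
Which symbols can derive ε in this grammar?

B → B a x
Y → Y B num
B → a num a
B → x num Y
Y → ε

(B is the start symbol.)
{ 'Y' }

A non-terminal is nullable if it can derive ε (the empty string): either it has an ε-production, or it has a production whose right-hand side consists entirely of nullable non-terminals.

ε-productions: Y → ε
So Y is immediately nullable.
No further non-terminal can be added: every production for the remaining non-terminals contains a terminal or a non-nullable non-terminal.
Nullable = { 'Y' }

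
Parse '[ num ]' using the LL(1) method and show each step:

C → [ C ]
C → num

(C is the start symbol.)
LL(1) parsing maintains a stack (initially the start symbol over $) and the input. At each step: if the stack top is a terminal, match it against the current input token; if it is a non-terminal N, replace it with the RHS of M[N, lookahead] (the unique production whose predict set contains the lookahead).

Stack is shown with the top on the left.

Stack    Input      Action
--------------------------
C $      [ num ] $  output C → [ C ]
[ C ] $  [ num ] $  match '['
C ] $    num ] $    output C → num
num ] $  num ] $    match 'num'
] $      ] $        match ']'
$        $          accept

The string is accepted.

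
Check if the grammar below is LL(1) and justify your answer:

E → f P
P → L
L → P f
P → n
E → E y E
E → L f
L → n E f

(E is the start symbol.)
No. Predict set conflict for E: { 'f' }

A grammar is LL(1) if for each non-terminal N with multiple productions, the predict sets of those productions are pairwise disjoint, where PREDICT(N → α) = (FIRST(α) \ {ε}) ∪ (FOLLOW(N) if α ⇒* ε).

Relevant sets:
  FIRST(E) = { 'f', 'n' }
  FIRST(L) = { 'n' }
  FIRST(P) = { 'n' }

For E:
  PREDICT(E → f P) = { 'f' }
  PREDICT(E → E y E) = { 'f', 'n' }
  PREDICT(E → L f) = { 'n' }
For P:
  PREDICT(P → L) = { 'n' }
  PREDICT(P → n) = { 'n' }
For L:
  PREDICT(L → P f) = { 'n' }
  PREDICT(L → n E f) = { 'n' }

Conflict found: Predict set conflict for E: { 'f' }
The grammar is NOT LL(1).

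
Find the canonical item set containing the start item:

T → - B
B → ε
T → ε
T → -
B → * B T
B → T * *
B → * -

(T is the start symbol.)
{ [T → . - B], [T → . -], [T → .], [T' → . T] }

First, augment the grammar with T' → T
I₀ = CLOSURE({ [T' → . T] }):
  [T' → . T] has the dot before T: add [T → . - B], [T → .], [T → . -]
No further items can be added.

I₀ = { [T → . - B], [T → . -], [T → .], [T' → . T] }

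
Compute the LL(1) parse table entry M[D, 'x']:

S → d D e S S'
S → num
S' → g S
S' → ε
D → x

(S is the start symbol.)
To find M[D, 'x'], we find productions for D where 'x' is in the predict set (PREDICT(N → α) = (FIRST(α) \ {ε}) ∪ (FOLLOW(N) if α ⇒* ε)).

D → x: PREDICT = { 'x' }
  'x' is in predict set, so this production goes in M[D, 'x']

M[D, 'x'] = D → x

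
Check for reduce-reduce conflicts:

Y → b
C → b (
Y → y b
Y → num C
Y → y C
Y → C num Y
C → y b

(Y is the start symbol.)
Augment with Y' → Y and build the canonical LR(0) collection (I0 = CLOSURE({[Y' → . Y]}), then GOTO on every symbol after a dot until no new states appear). It has 15 states:
  I0: { [C → . b (], [C → . y b], [Y → . C num Y], [Y → . b], [Y → . num C], [Y → . y C], [Y → . y b], [Y' → . Y] }  — shift
  I1: { [Y → C . num Y] }  — shift
  I2: { [Y' → Y .] }  — accept
  I3: { [C → b . (], [Y → b .] }  — shift, reduce
  I4: { [C → . b (], [C → . y b], [Y → num . C] }  — shift
  I5: { [C → . b (], [C → . y b], [C → y . b], [Y → y . C], [Y → y . b] }  — shift
  I6: { [Y → y C .] }  — reduce
  I7: { [C → b . (], [C → y b .], [Y → y b .] }  — shift, 2 reduces
  I8: { [C → y . b] }  — shift
  I9: { [C → y b .] }  — reduce
  I10: { [C → b ( .] }  — reduce
  I11: { [Y → num C .] }  — reduce
  I12: { [C → b . (] }  — shift
  I13: { [C → . b (], [C → . y b], [Y → . C num Y], [Y → . b], [Y → . num C], [Y → . y C], [Y → . y b], [Y → C num . Y] }  — shift
  I14: { [Y → C num Y .] }  — reduce

I7 contains complete items [C → y b .], [Y → y b .] — reduce-reduce conflict.

Answer: Yes — I7: [C → y b .] vs [Y → y b .]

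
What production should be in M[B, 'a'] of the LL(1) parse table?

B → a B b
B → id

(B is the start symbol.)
To find M[B, 'a'], we find productions for B where 'a' is in the predict set (PREDICT(N → α) = (FIRST(α) \ {ε}) ∪ (FOLLOW(N) if α ⇒* ε)).

B → a B b: PREDICT = { 'a' }
  'a' is in predict set, so this production goes in M[B, 'a']
B → id: PREDICT = { 'id' }

M[B, 'a'] = B → a B b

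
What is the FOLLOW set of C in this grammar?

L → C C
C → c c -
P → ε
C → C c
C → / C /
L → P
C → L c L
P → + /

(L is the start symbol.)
{ $, '+', '/', 'c' }

To compute FOLLOW(C), find every occurrence of C on a right-hand side N → α C β: add FIRST(β) \ {ε}, and if β is empty or nullable also add FOLLOW(N). Iterate to a fixed point.

In L → C C: C is followed by C, add FIRST(C) \ {ε} = { '+', '/', 'c' }
In L → C C: C is at the end, add FOLLOW(L)
In C → C c: C is followed by c, add FIRST(c) \ {ε} = { 'c' }
In C → / C /: C is followed by '/', add FIRST('/') \ {ε} = { '/' }

The FOLLOW sets referred to above (computed the same way, to a fixed point):
  FOLLOW(L) = { $, '+', '/', 'c' }

Taking the union: FOLLOW(C) = { $, '+', '/', 'c' }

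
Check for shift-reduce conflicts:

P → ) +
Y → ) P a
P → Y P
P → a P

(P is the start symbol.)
No shift-reduce conflicts

A shift-reduce conflict occurs when an LR(0) state has both:
  - a complete (reduce) item [A → α .] (dot at the end), and
  - a shift item [B → β . c γ] (dot before a terminal).

Augment with P' → P and build the canonical LR(0) collection (I0 = CLOSURE({[P' → . P]}), then GOTO on every symbol after a dot until no new states appear). It has 10 states:
  I0: { [P → . ) +], [P → . Y P], [P → . a P], [P' → . P], [Y → . ) P a] }  — shift
  I1: { [P → ) . +], [P → . ) +], [P → . Y P], [P → . a P], [Y → ) . P a], [Y → . ) P a] }  — shift
  I2: { [P' → P .] }  — accept
  I3: { [P → . ) +], [P → . Y P], [P → . a P], [P → Y . P], [Y → . ) P a] }  — shift
  I4: { [P → . ) +], [P → . Y P], [P → . a P], [P → a . P], [Y → . ) P a] }  — shift
  I5: { [P → a P .] }  — reduce
  I6: { [P → Y P .] }  — reduce
  I7: { [P → ) + .] }  — reduce
  I8: { [Y → ) P . a] }  — shift
  I9: { [Y → ) P a .] }  — reduce

No state contains both a complete item and a shift item.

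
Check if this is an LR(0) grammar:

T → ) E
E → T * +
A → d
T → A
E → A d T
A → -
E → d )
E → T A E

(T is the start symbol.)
A grammar is LR(0) if no state in the canonical LR(0) collection has:
  - both a shift item (dot before a terminal) and a complete item (shift-reduce conflict), or
  - two or more complete items (reduce-reduce conflict; the accept item [T' → T .] counts as a complete item here).

Augment with T' → T and build the canonical LR(0) collection (I0 = CLOSURE({[T' → . T]}), then GOTO on every symbol after a dot until no new states appear). It has 17 states:
  I0: { [A → . -], [A → . d], [T → . ) E], [T → . A], [T' → . T] }  — shift
  I1: { [A → . -], [A → . d], [E → . A d T], [E → . T * +], [E → . T A E], [E → . d )], [T → ) . E], [T → . ) E], [T → . A] }  — shift
  I2: { [A → - .] }  — reduce
  I3: { [T → A .] }  — reduce
  I4: { [T' → T .] }  — accept
  I5: { [A → d .] }  — reduce
  I6: { [E → A . d T], [T → A .] }  — shift, reduce
  I7: { [T → ) E .] }  — reduce
  I8: { [A → . -], [A → . d], [E → T . * +], [E → T . A E] }  — shift
  I9: { [A → d .], [E → d . )] }  — shift, reduce
  I10: { [E → d ) .] }  — reduce
  I11: { [E → T * . +] }  — shift
  I12: { [A → . -], [A → . d], [E → . A d T], [E → . T * +], [E → . T A E], [E → . d )], [E → T A . E], [T → . ) E], [T → . A] }  — shift
  I13: { [E → T A E .] }  — reduce
  I14: { [E → T * + .] }  — reduce
  I15: { [A → . -], [A → . d], [E → A d . T], [T → . ) E], [T → . A] }  — shift
  I16: { [E → A d T .] }  — reduce

Conflict in state I6:
  Shift-reduce conflict between [T → A .] and [E → A . d T]
So the grammar is NOT LR(0).

Answer: No. Shift-reduce conflict between [T → A .] and [E → A . d T]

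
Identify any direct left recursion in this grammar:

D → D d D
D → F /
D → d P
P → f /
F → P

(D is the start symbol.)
Yes, D is left-recursive

Direct left recursion occurs when N → N α for some non-terminal N (the right-hand side begins with the left-hand side itself).

D → D d D: LEFT RECURSIVE (starts with D)
D → F /: starts with F
D → d P: starts with d
P → f /: starts with f
F → P: starts with P

The grammar has direct left recursion on: D.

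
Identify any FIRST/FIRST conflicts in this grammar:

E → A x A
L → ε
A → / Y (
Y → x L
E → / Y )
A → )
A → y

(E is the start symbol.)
Yes. E → A x A / E → '/' Y ')' on { '/' }

A FIRST/FIRST conflict occurs when two productions N → α and N → β for the same non-terminal have FIRST(α) ∩ FIRST(β) ≠ ∅ (with ε ∈ FIRST of a nullable right-hand side, so two nullable alternatives also conflict).

FIRST sets of the non-terminals at (or reachable through a nullable prefix from) the front of some alternative:
  FIRST(A) = { ')', '/', 'y' }

Productions for E:
  E → A x A: FIRST = { ')', '/', 'y' }
  E → / Y ): FIRST = { '/' }
Productions for A:
  A → / Y (: FIRST = { '/' }
  A → ): FIRST = { ')' }
  A → y: FIRST = { 'y' }
L, Y have only one production, so no FIRST/FIRST conflict is possible there.

Conflict for E: E → A x A and E → / Y )
  Overlap: { '/' }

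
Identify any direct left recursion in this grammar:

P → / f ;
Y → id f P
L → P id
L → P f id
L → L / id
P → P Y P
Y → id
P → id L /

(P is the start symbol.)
Direct left recursion occurs when N → N α for some non-terminal N (the right-hand side begins with the left-hand side itself).

P → / f ;: starts with '/'
Y → id f P: starts with id
L → P id: starts with P
L → P f id: starts with P
L → L / id: LEFT RECURSIVE (starts with L)
P → P Y P: LEFT RECURSIVE (starts with P)
Y → id: starts with id
P → id L /: starts with id

The grammar has direct left recursion on: L, P.

Answer: Yes, L, P are left-recursive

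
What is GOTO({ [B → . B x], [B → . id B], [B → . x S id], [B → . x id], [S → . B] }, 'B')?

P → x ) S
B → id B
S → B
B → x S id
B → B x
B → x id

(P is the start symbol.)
GOTO(I, 'B') = CLOSURE({ [A → αX.β] : [A → α.Xβ] ∈ I, X = 'B' })

Items with dot before 'B', with the dot advanced:
  [B → . B x] → [B → B . x]
  [S → . B] → [S → B .]
Closure adds nothing (no advanced item has the dot before a non-terminal).

GOTO = { [B → B . x], [S → B .] }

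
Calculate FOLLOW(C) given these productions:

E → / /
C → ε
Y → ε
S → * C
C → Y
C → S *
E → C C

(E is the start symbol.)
{ $, '*' }

To compute FOLLOW(C), find every occurrence of C on a right-hand side N → α C β: add FIRST(β) \ {ε}, and if β is empty or nullable also add FOLLOW(N). Iterate to a fixed point.

In S → * C: C is at the end, add FOLLOW(S)
In E → C C: C is followed by C, add FIRST(C) \ {ε} = { '*' }
  C is nullable, so also add FOLLOW(E)
In E → C C: C is at the end, add FOLLOW(E)

The FOLLOW sets referred to above (computed the same way, to a fixed point):
  FOLLOW(S) = { '*' }
  FOLLOW(E) = { $ }

Taking the union: FOLLOW(C) = { $, '*' }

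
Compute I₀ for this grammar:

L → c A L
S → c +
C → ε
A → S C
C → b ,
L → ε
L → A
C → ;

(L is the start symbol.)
{ [A → . S C], [L → . A], [L → . c A L], [L → .], [L' → . L], [S → . c +] }

First, augment the grammar with L' → L
I₀ = CLOSURE({ [L' → . L] }):
  [L' → . L] has the dot before L: add [L → . c A L], [L → .], [L → . A]
  [L → . A] has the dot before A: add [A → . S C]
  [A → . S C] has the dot before S: add [S → . c +]
No further items can be added.

I₀ = { [A → . S C], [L → . A], [L → . c A L], [L → .], [L' → . L], [S → . c +] }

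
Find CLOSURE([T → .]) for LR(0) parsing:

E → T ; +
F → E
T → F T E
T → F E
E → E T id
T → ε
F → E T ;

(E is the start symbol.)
Start with: [T → .]
The dot is at the end, so nothing is added.

CLOSURE = { [T → .] }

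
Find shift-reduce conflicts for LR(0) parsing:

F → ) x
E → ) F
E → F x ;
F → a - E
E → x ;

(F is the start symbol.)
No shift-reduce conflicts

Augment with F' → F and build the canonical LR(0) collection (I0 = CLOSURE({[F' → . F]}), then GOTO on every symbol after a dot until no new states appear). It has 14 states:
  I0: { [F → . ) x], [F → . a - E], [F' → . F] }  — shift
  I1: { [F → ) . x] }  — shift
  I2: { [F' → F .] }  — accept
  I3: { [F → a . - E] }  — shift
  I4: { [E → . ) F], [E → . F x ;], [E → . x ;], [F → . ) x], [F → . a - E], [F → a - . E] }  — shift
  I5: { [E → ) . F], [F → ) . x], [F → . ) x], [F → . a - E] }  — shift
  I6: { [F → a - E .] }  — reduce
  I7: { [E → F . x ;] }  — shift
  I8: { [E → x . ;] }  — shift
  I9: { [E → x ; .] }  — reduce
  I10: { [E → F x . ;] }  — shift
  I11: { [E → F x ; .] }  — reduce
  I12: { [E → ) F .] }  — reduce
  I13: { [F → ) x .] }  — reduce

No state contains both a complete item and a shift item.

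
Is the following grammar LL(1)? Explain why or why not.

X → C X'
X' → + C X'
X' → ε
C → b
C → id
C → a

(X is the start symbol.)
Yes, the grammar is LL(1).

Relevant sets:
  FOLLOW(X') = { $ }

For X':
  PREDICT(X' → '+' C X') = { '+' }
  PREDICT(X' → ε) = { $ }
For C:
  PREDICT(C → b) = { 'b' }
  PREDICT(C → id) = { 'id' }
  PREDICT(C → a) = { 'a' }
X has a single production, so nothing to check there.

All predict sets are disjoint. The grammar IS LL(1).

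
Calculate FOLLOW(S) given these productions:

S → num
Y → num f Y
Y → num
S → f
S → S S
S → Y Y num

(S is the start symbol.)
{ $, 'f', 'num' }

To compute FOLLOW(S), find every occurrence of S on a right-hand side N → α S β: add FIRST(β) \ {ε}, and if β is empty or nullable also add FOLLOW(N). Iterate to a fixed point.

S is the start symbol, so $ ∈ FOLLOW(S).
In S → S S: S is followed by S, add FIRST(S) \ {ε} = { 'f', 'num' }
In S → S S: S is at the end; this adds FOLLOW(S) to itself — nothing new

Taking the union: FOLLOW(S) = { $, 'f', 'num' }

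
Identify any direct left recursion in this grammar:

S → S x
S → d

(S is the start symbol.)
Direct left recursion occurs when N → N α for some non-terminal N (the right-hand side begins with the left-hand side itself).

S → S x: LEFT RECURSIVE (starts with S)
S → d: starts with d

The grammar has direct left recursion on: S.

Answer: Yes, S is left-recursive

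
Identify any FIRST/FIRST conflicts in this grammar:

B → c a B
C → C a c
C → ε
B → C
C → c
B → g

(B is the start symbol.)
A FIRST/FIRST conflict occurs when two productions N → α and N → β for the same non-terminal have FIRST(α) ∩ FIRST(β) ≠ ∅ (with ε ∈ FIRST of a nullable right-hand side, so two nullable alternatives also conflict).

FIRST sets of the non-terminals at (or reachable through a nullable prefix from) the front of some alternative:
  FIRST(C) = { 'a', 'c', ε }

Productions for B:
  B → c a B: FIRST = { 'c' }
  B → C: FIRST = { 'a', 'c', ε }
  B → g: FIRST = { 'g' }
Productions for C:
  C → C a c: FIRST = { 'a', 'c' }
  C → ε: FIRST = { ε }
  C → c: FIRST = { 'c' }

Conflict for B: B → c a B and B → C
  Overlap: { 'c' }
Conflict for C: C → C a c and C → c
  Overlap: { 'c' }

Answer: Yes. B → c a B / B → C on { 'c' }; C → C a c / C → c on { 'c' }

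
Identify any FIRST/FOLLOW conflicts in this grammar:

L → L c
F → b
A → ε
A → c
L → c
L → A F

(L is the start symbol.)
No FIRST/FOLLOW conflicts.

A FIRST/FOLLOW conflict occurs when a non-terminal N has a nullable alternative N → β (β ⇒* ε) and another alternative N → α with FIRST(α) ∩ FOLLOW(N) ≠ ∅: on such a lookahead the parser cannot decide between expanding α and letting N vanish via β.

Nullable non-terminals: A.

A: nullable alternative(s) A → ε; FOLLOW(A) = { 'b' }
  A → ε: FIRST \ {ε} = { } — this is the only nullable alternative, skip
  A → c: FIRST \ {ε} = { 'c' } — disjoint from FOLLOW(A)

F, L have no nullable alternative, so no FIRST/FOLLOW check is needed there.

No FIRST/FOLLOW conflicts found.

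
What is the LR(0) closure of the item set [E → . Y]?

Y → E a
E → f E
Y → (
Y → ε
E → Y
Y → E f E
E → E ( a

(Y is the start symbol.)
Start with: [E → . Y]
  [E → . Y] has the dot before Y: add [Y → . E a], [Y → . (], [Y → .], [Y → . E f E]
  [Y → . E a] has the dot before E: add [E → . f E], [E → . E ( a]
No further items can be added.

CLOSURE = { [E → . E ( a], [E → . Y], [E → . f E], [Y → . (], [Y → . E a], [Y → . E f E], [Y → .] }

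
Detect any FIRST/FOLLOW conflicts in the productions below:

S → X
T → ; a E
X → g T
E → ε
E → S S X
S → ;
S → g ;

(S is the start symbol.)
Yes. E → S S X with FOLLOW(E) on { ';', 'g' }

Nullable non-terminals: E.
FIRST sets used below: FIRST(S) = { ';', 'g' }

E: nullable alternative(s) E → ε; FOLLOW(E) = { $, ';', 'g' }
  E → ε: FIRST \ {ε} = { } — this is the only nullable alternative, skip
  E → S S X: FIRST \ {ε} = { ';', 'g' } — overlaps FOLLOW(E) on { ';', 'g' }: CONFLICT

S, T, X have no nullable alternative, so no FIRST/FOLLOW check is needed there.

So the grammar has 1 FIRST/FOLLOW conflict (marked CONFLICT above).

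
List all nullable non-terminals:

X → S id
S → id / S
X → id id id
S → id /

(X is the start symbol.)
None

There are no ε-productions, so no non-terminal can derive ε.
No non-terminals are nullable.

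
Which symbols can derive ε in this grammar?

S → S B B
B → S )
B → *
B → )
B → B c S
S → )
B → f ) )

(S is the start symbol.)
A non-terminal is nullable if it can derive ε (the empty string): either it has an ε-production, or it has a production whose right-hand side consists entirely of nullable non-terminals.

There are no ε-productions, so no non-terminal can derive ε.
No non-terminals are nullable.

Answer: None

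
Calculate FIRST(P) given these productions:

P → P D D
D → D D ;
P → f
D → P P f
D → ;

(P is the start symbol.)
To compute FIRST(P), examine every production with P on the left-hand side, reading each right-hand side left to right until a non-nullable symbol is reached.

From P → P D D:
  - P is the symbol being defined: contributes nothing new
    P is not nullable, so stop
From P → f:
  - f is a terminal: add 'f' and stop

Collecting: FIRST(P) = { 'f' }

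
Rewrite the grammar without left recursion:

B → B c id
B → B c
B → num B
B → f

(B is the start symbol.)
B → num B B'
B → f B'
B' → c id B'
B' → c B'
B' → ε

B is directly left-recursive. The standard transformation for
  A → A α₁ | ... | A α_m | β₁ | ... | β_n
is
  A  → β₁ A' | ... | β_n A'
  A' → α₁ A' | ... | α_m A' | ε

B → num B becomes B → num B B'
B → f becomes B → f B'
B → B c id becomes B' → c id B'
B → B c becomes B' → c B'
Add B' → ε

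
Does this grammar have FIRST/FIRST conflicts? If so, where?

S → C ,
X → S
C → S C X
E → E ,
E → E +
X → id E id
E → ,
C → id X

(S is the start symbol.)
A FIRST/FIRST conflict occurs when two productions N → α and N → β for the same non-terminal have FIRST(α) ∩ FIRST(β) ≠ ∅ (with ε ∈ FIRST of a nullable right-hand side, so two nullable alternatives also conflict).

FIRST sets of the non-terminals at (or reachable through a nullable prefix from) the front of some alternative:
  FIRST(S) = { 'id' }
  FIRST(E) = { ',' }

Productions for X:
  X → S: FIRST = { 'id' }
  X → id E id: FIRST = { 'id' }
Productions for C:
  C → S C X: FIRST = { 'id' }
  C → id X: FIRST = { 'id' }
Productions for E:
  E → E ,: FIRST = { ',' }
  E → E +: FIRST = { ',' }
  E → ,: FIRST = { ',' }
S has only one production, so no FIRST/FIRST conflict is possible there.

Conflict for X: X → S and X → id E id
  Overlap: { 'id' }
Conflict for C: C → S C X and C → id X
  Overlap: { 'id' }
Conflict for E: E → E , and E → E +
  Overlap: { ',' }
Conflict for E: E → E , and E → ,
  Overlap: { ',' }
Conflict for E: E → E + and E → ,
  Overlap: { ',' }

Answer: Yes. X → S / X → id E id on { 'id' }; C → S C X / C → id X on { 'id' }; E → E ',' / E → E '+' on { ',' }; E → E ',' / E → ',' on { ',' }; E → E '+' / E → ',' on { ',' }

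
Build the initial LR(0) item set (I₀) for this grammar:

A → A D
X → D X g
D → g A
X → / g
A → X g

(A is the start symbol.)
First, augment the grammar with A' → A
I₀ = CLOSURE({ [A' → . A] }):
  [A' → . A] has the dot before A: add [A → . A D], [A → . X g]
  [A → . X g] has the dot before X: add [X → . D X g], [X → . / g]
  [X → . D X g] has the dot before D: add [D → . g A]
No further items can be added.

I₀ = { [A → . A D], [A → . X g], [A' → . A], [D → . g A], [X → . / g], [X → . D X g] }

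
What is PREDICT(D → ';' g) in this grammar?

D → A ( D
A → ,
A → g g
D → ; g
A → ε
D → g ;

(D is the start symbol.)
PREDICT(D → ';' g) = (FIRST(RHS) \ {ε}) ∪ (FOLLOW(D) if ε ∈ FIRST(RHS), i.e. RHS ⇒* ε)
FIRST(';' g) = { ';' }
ε ∉ FIRST(';' g), so FOLLOW(D) is not added.
PREDICT(D → ';' g) = { ';' }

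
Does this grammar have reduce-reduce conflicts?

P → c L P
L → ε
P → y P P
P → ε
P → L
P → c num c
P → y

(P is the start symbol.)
Yes — I0: [L → .] vs [P → .]; I4: [L → .] vs [P → .]; I5: [L → .] vs [P → .]; I7: [L → .] vs [P → .]

A reduce-reduce conflict occurs when an LR(0) state has two complete items [A → α .] and [B → β .] — both call for a reduction, and with no lookahead the parser cannot choose between them.

Augment with P' → P and build the canonical LR(0) collection (I0 = CLOSURE({[P' → . P]}), then GOTO on every symbol after a dot until no new states appear). It has 11 states:
  I0: { [L → .], [P → . L], [P → . c L P], [P → . c num c], [P → . y P P], [P → . y], [P → .], [P' → . P] }  — shift, 2 reduces
  I1: { [P → L .] }  — reduce
  I2: { [P' → P .] }  — accept
  I3: { [L → .], [P → c . L P], [P → c . num c] }  — shift, reduce
  I4: { [L → .], [P → . L], [P → . c L P], [P → . c num c], [P → . y P P], [P → . y], [P → .], [P → y . P P], [P → y .] }  — shift, 3 reduces
  I5: { [L → .], [P → . L], [P → . c L P], [P → . c num c], [P → . y P P], [P → . y], [P → .], [P → y P . P] }  — shift, 2 reduces
  I6: { [P → y P P .] }  — reduce
  I7: { [L → .], [P → . L], [P → . c L P], [P → . c num c], [P → . y P P], [P → . y], [P → .], [P → c L . P] }  — shift, 2 reduces
  I8: { [P → c num . c] }  — shift
  I9: { [P → c num c .] }  — reduce
  I10: { [P → c L P .] }  — reduce

I0 contains complete items [L → .], [P → .] — reduce-reduce conflict.
I4 contains complete items [L → .], [P → .], [P → y .] — reduce-reduce conflict.
I5 contains complete items [L → .], [P → .] — reduce-reduce conflict.
I7 contains complete items [L → .], [P → .] — reduce-reduce conflict.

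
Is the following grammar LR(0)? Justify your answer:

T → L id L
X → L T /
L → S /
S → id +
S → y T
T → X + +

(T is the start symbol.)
Yes, the grammar is LR(0)

Augment with T' → T and build the canonical LR(0) collection (I0 = CLOSURE({[T' → . T]}), then GOTO on every symbol after a dot until no new states appear). It has 16 states:
  I0: { [L → . S /], [S → . id +], [S → . y T], [T → . L id L], [T → . X + +], [T' → . T], [X → . L T /] }  — shift
  I1: { [L → . S /], [S → . id +], [S → . y T], [T → . L id L], [T → . X + +], [T → L . id L], [X → . L T /], [X → L . T /] }  — shift
  I2: { [L → S . /] }  — shift
  I3: { [T' → T .] }  — accept
  I4: { [T → X . + +] }  — shift
  I5: { [S → id . +] }  — shift
  I6: { [L → . S /], [S → . id +], [S → . y T], [S → y . T], [T → . L id L], [T → . X + +], [X → . L T /] }  — shift
  I7: { [S → y T .] }  — reduce
  I8: { [S → id + .] }  — reduce
  I9: { [T → X + . +] }  — shift
  I10: { [T → X + + .] }  — reduce
  I11: { [L → S / .] }  — reduce
  I12: { [X → L T . /] }  — shift
  I13: { [L → . S /], [S → . id +], [S → . y T], [S → id . +], [T → L id . L] }  — shift
  I14: { [T → L id L .] }  — reduce
  I15: { [X → L T / .] }  — reduce

Every state is either a pure shift/goto state or contains exactly one complete item and nothing to shift — no conflicts. The grammar is LR(0).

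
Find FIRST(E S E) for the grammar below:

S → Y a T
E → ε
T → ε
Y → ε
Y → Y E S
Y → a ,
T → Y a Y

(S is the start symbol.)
{ 'a' }

FIRST sets of the non-terminals involved (from the grammar, by fixed-point iteration):
  FIRST(E) = { ε }
  FIRST(S) = { 'a' }

To compute FIRST(E S E), process the symbols left to right:
Symbol E is a non-terminal. Add FIRST(E) \ {ε} = { }
E is nullable (ε ∈ FIRST(E)), continue to the next symbol.
Symbol S is a non-terminal. Add FIRST(S) \ {ε} = { 'a' }
S is not nullable (ε ∉ FIRST(S)), so stop here.
FIRST(E S E) = { 'a' }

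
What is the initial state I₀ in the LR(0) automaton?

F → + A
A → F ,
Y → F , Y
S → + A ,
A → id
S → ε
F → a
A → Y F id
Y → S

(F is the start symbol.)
First, augment the grammar with F' → F
I₀ = CLOSURE({ [F' → . F] }):
  [F' → . F] has the dot before F: add [F → . + A], [F → . a]
No further items can be added.

I₀ = { [F → . + A], [F → . a], [F' → . F] }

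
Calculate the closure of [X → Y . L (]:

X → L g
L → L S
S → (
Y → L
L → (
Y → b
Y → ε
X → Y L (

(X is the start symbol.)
{ [L → . (], [L → . L S], [X → Y . L (] }

To compute CLOSURE, for each item [A → α.Bβ] where B is a non-terminal, add [B → .γ] for all productions B → γ; repeat for the newly added items until nothing changes.

Start with: [X → Y . L (]
  [X → Y . L (] has the dot before L: add [L → . L S], [L → . (]
No further items can be added.

CLOSURE = { [L → . (], [L → . L S], [X → Y . L (] }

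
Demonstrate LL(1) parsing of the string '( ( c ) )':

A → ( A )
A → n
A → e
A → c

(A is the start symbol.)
LL(1) parsing maintains a stack (initially the start symbol over $) and the input. At each step: if the stack top is a terminal, match it against the current input token; if it is a non-terminal N, replace it with the RHS of M[N, lookahead] (the unique production whose predict set contains the lookahead).

Stack is shown with the top on the left.

Stack      Input        Action
------------------------------
A $        ( ( c ) ) $  output A → ( A )
( A ) $    ( ( c ) ) $  match '('
A ) $      ( c ) ) $    output A → ( A )
( A ) ) $  ( c ) ) $    match '('
A ) ) $    c ) ) $      output A → c
c ) ) $    c ) ) $      match 'c'
) ) $      ) ) $        match ')'
) $        ) $          match ')'
$          $            accept

The string is accepted.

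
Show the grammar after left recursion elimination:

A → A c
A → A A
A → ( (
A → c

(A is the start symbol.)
A is directly left-recursive. The standard transformation for
  A → A α₁ | ... | A α_m | β₁ | ... | β_n
is
  A  → β₁ A' | ... | β_n A'
  A' → α₁ A' | ... | α_m A' | ε

A → ( ( becomes A → ( ( A'
A → c becomes A → c A'
A → A c becomes A' → c A'
A → A A becomes A' → A A'
Add A' → ε

Resulting grammar:
A → ( ( A'
A → c A'
A' → c A'
A' → A A'
A' → ε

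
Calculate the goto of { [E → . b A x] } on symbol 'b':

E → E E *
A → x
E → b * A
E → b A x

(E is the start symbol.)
GOTO(I, 'b') = CLOSURE({ [A → αX.β] : [A → α.Xβ] ∈ I, X = 'b' })

Items with dot before 'b', with the dot advanced:
  [E → . b A x] → [E → b . A x]
Closure of the advanced items:
  [E → b . A x] has the dot before A: add [A → . x]

GOTO = { [A → . x], [E → b . A x] }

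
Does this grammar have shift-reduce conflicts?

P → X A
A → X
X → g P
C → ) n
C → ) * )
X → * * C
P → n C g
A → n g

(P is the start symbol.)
No shift-reduce conflicts

A shift-reduce conflict occurs when an LR(0) state has both:
  - a complete (reduce) item [A → α .] (dot at the end), and
  - a shift item [B → β . c γ] (dot before a terminal).

Augment with P' → P and build the canonical LR(0) collection (I0 = CLOSURE({[P' → . P]}), then GOTO on every symbol after a dot until no new states appear). It has 19 states:
  I0: { [P → . X A], [P → . n C g], [P' → . P], [X → . * * C], [X → . g P] }  — shift
  I1: { [X → * . * C] }  — shift
  I2: { [P' → P .] }  — accept
  I3: { [A → . X], [A → . n g], [P → X . A], [X → . * * C], [X → . g P] }  — shift
  I4: { [P → . X A], [P → . n C g], [X → . * * C], [X → . g P], [X → g . P] }  — shift
  I5: { [C → . ) * )], [C → . ) n], [P → n . C g] }  — shift
  I6: { [C → ) . * )], [C → ) . n] }  — shift
  I7: { [P → n C . g] }  — shift
  I8: { [P → n C g .] }  — reduce
  I9: { [C → ) * . )] }  — shift
  I10: { [C → ) n .] }  — reduce
  I11: { [C → ) * ) .] }  — reduce
  I12: { [X → g P .] }  — reduce
  I13: { [P → X A .] }  — reduce
  I14: { [A → X .] }  — reduce
  I15: { [A → n . g] }  — shift
  I16: { [A → n g .] }  — reduce
  I17: { [C → . ) * )], [C → . ) n], [X → * * . C] }  — shift
  I18: { [X → * * C .] }  — reduce

No state contains both a complete item and a shift item.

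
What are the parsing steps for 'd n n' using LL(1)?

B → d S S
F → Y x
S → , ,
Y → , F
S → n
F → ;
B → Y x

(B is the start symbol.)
LL(1) parsing maintains a stack (initially the start symbol over $) and the input. At each step: if the stack top is a terminal, match it against the current input token; if it is a non-terminal N, replace it with the RHS of M[N, lookahead] (the unique production whose predict set contains the lookahead).

Stack is shown with the top on the left.

Stack    Input    Action
------------------------
B $      d n n $  output B → d S S
d S S $  d n n $  match 'd'
S S $    n n $    output S → n
n S $    n n $    match 'n'
S $      n $      output S → n
n $      n $      match 'n'
$        $        accept

The string is accepted.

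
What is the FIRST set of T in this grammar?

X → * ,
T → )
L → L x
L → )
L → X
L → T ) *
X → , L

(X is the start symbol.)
{ ')' }

From T → ):
  - ')' is a terminal: add ')' and stop

Collecting: FIRST(T) = { ')' }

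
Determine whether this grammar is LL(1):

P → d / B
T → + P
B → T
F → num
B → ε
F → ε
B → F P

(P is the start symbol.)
A grammar is LL(1) if for each non-terminal N with multiple productions, the predict sets of those productions are pairwise disjoint, where PREDICT(N → α) = (FIRST(α) \ {ε}) ∪ (FOLLOW(N) if α ⇒* ε).

Relevant sets:
  FIRST(T) = { '+' }
  FIRST(F) = { 'num', ε }
  FIRST(P) = { 'd' }
  FOLLOW(B) = { $ }
  FOLLOW(F) = { 'd' }

For B:
  PREDICT(B → T) = { '+' }
  PREDICT(B → ε) = { $ }
  PREDICT(B → F P) = { 'd', 'num' }
For F:
  PREDICT(F → num) = { 'num' }
  PREDICT(F → ε) = { 'd' }
P, T have a single production, so nothing to check there.

All predict sets are disjoint. The grammar IS LL(1).

Answer: Yes, the grammar is LL(1).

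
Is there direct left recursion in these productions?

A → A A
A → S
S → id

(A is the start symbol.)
A → A A: LEFT RECURSIVE (starts with A)
A → S: starts with S
S → id: starts with id

The grammar has direct left recursion on: A.

Answer: Yes, A is left-recursive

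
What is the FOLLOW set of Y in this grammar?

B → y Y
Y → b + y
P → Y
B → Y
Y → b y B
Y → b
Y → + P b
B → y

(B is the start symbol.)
To compute FOLLOW(Y), find every occurrence of Y on a right-hand side N → α Y β: add FIRST(β) \ {ε}, and if β is empty or nullable also add FOLLOW(N). Iterate to a fixed point.

In B → y Y: Y is at the end, add FOLLOW(B)
In P → Y: Y is at the end, add FOLLOW(P)
In B → Y: Y is at the end, add FOLLOW(B)

The FOLLOW sets referred to above (computed the same way, to a fixed point):
  FOLLOW(B) = { $, 'b' }
  FOLLOW(P) = { 'b' }

Taking the union: FOLLOW(Y) = { $, 'b' }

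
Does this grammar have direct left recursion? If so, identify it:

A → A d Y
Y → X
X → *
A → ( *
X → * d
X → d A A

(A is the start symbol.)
Direct left recursion occurs when N → N α for some non-terminal N (the right-hand side begins with the left-hand side itself).

A → A d Y: LEFT RECURSIVE (starts with A)
Y → X: starts with X
X → *: starts with '*'
A → ( *: starts with '('
X → * d: starts with '*'
X → d A A: starts with d

The grammar has direct left recursion on: A.

Answer: Yes, A is left-recursive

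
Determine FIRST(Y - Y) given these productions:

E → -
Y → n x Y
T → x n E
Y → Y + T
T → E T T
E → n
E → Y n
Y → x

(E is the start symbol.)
{ 'n', 'x' }

FIRST sets of the non-terminals involved (from the grammar, by fixed-point iteration):
  FIRST(Y) = { 'n', 'x' }

To compute FIRST(Y - Y), process the symbols left to right:
Symbol Y is a non-terminal. Add FIRST(Y) \ {ε} = { 'n', 'x' }
Y is not nullable (ε ∉ FIRST(Y)), so stop here.
FIRST(Y - Y) = { 'n', 'x' }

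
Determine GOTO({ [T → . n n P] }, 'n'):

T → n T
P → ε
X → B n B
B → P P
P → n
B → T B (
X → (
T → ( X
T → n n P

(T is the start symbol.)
{ [T → n . n P] }

GOTO(I, 'n') = CLOSURE({ [A → αX.β] : [A → α.Xβ] ∈ I, X = 'n' })

Items with dot before 'n', with the dot advanced:
  [T → . n n P] → [T → n . n P]
Closure adds nothing (no advanced item has the dot before a non-terminal).

GOTO = { [T → n . n P] }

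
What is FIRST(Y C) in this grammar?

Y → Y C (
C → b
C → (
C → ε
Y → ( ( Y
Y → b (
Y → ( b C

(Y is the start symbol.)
{ '(', 'b' }

FIRST sets of the non-terminals involved (from the grammar, by fixed-point iteration):
  FIRST(Y) = { '(', 'b' }

To compute FIRST(Y C), process the symbols left to right:
Symbol Y is a non-terminal. Add FIRST(Y) \ {ε} = { '(', 'b' }
Y is not nullable (ε ∉ FIRST(Y)), so stop here.
FIRST(Y C) = { '(', 'b' }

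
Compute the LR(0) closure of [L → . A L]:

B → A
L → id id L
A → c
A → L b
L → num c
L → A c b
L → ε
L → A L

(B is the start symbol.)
{ [A → . L b], [A → . c], [L → . A L], [L → . A c b], [L → . id id L], [L → . num c], [L → .] }

To compute CLOSURE, for each item [A → α.Bβ] where B is a non-terminal, add [B → .γ] for all productions B → γ; repeat for the newly added items until nothing changes.

Start with: [L → . A L]
  [L → . A L] has the dot before A: add [A → . c], [A → . L b]
  [A → . L b] has the dot before L: add [L → . id id L], [L → . num c], [L → . A c b], [L → .]
No further items can be added.

CLOSURE = { [A → . L b], [A → . c], [L → . A L], [L → . A c b], [L → . id id L], [L → . num c], [L → .] }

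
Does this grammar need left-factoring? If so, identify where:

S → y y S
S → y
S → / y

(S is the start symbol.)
Left-factoring is needed when two productions for the same non-terminal
share a common prefix on the right-hand side.

Productions for S:
  S → y y S
  S → y
  S → / y

Found common prefix 'y' in productions for S

Answer: Yes, S has productions with common prefix 'y'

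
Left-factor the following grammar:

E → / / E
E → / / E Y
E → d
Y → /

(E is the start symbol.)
Left-factoring transforms A → αβ₁ | αβ₂ into A → αA' and A' → β₁ | β₂
(α is the longest common prefix among the alternatives). Repeat until
no nonterminal has two alternatives with a common prefix.

Round 1: E has alternatives sharing prefix '/ / E'. Introduce E': E → / / E E'
  Add: E' → ε
  Add: E' → Y

No remaining common prefixes — done.

Resulting grammar:
E → / / E E'
E' → ε
E' → Y
E → d
Y → /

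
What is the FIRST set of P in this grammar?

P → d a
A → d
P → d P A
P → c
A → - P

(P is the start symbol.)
{ 'c', 'd' }

To compute FIRST(P), examine every production with P on the left-hand side, reading each right-hand side left to right until a non-nullable symbol is reached.

From P → d a:
  - d is a terminal: add 'd' and stop
From P → d P A:
  - d is a terminal: add 'd' and stop
From P → c:
  - c is a terminal: add 'c' and stop

Collecting: FIRST(P) = { 'c', 'd' }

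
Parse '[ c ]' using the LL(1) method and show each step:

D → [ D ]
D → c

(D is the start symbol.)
Stack is shown with the top on the left.

Stack    Input    Action
------------------------
D $      [ c ] $  output D → [ D ]
[ D ] $  [ c ] $  match '['
D ] $    c ] $    output D → c
c ] $    c ] $    match 'c'
] $      ] $      match ']'
$        $        accept

The string is accepted.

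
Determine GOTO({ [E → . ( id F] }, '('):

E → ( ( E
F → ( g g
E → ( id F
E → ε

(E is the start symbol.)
{ [E → ( . id F] }

GOTO(I, '(') = CLOSURE({ [A → αX.β] : [A → α.Xβ] ∈ I, X = '(' })

Items with dot before '(', with the dot advanced:
  [E → . ( id F] → [E → ( . id F]
Closure adds nothing (no advanced item has the dot before a non-terminal).

GOTO = { [E → ( . id F] }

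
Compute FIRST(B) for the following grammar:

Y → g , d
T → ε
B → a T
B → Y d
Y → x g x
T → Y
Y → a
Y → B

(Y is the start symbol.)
{ 'a', 'g', 'x' }

To compute FIRST(B), examine every production with B on the left-hand side, reading each right-hand side left to right until a non-nullable symbol is reached.

FIRST sets of the other non-terminals involved (by the same procedure, iterated to a fixed point):
  FIRST(Y) = { 'a', 'g', 'x' }

From B → a T:
  - a is a terminal: add 'a' and stop
From B → Y d:
  - Y is a non-terminal: add FIRST(Y) \ {ε} = { 'a', 'g', 'x' }
    Y is not nullable, so stop

Collecting: FIRST(B) = { 'a', 'g', 'x' }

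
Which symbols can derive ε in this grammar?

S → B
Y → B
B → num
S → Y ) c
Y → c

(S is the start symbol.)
None

A non-terminal is nullable if it can derive ε (the empty string): either it has an ε-production, or it has a production whose right-hand side consists entirely of nullable non-terminals.

There are no ε-productions, so no non-terminal can derive ε.
No non-terminals are nullable.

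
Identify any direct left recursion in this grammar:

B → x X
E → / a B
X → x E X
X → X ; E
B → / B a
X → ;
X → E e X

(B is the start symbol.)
Yes, X is left-recursive

B → x X: starts with x
E → / a B: starts with '/'
X → x E X: starts with x
X → X ; E: LEFT RECURSIVE (starts with X)
B → / B a: starts with '/'
X → ;: starts with ';'
X → E e X: starts with E

The grammar has direct left recursion on: X.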